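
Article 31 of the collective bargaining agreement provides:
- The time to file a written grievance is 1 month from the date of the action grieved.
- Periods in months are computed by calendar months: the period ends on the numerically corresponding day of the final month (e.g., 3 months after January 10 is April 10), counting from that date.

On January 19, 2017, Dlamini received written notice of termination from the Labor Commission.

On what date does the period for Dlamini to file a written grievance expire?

February 19, 2017

1 month after January 19, 2017 is February 19, 2017.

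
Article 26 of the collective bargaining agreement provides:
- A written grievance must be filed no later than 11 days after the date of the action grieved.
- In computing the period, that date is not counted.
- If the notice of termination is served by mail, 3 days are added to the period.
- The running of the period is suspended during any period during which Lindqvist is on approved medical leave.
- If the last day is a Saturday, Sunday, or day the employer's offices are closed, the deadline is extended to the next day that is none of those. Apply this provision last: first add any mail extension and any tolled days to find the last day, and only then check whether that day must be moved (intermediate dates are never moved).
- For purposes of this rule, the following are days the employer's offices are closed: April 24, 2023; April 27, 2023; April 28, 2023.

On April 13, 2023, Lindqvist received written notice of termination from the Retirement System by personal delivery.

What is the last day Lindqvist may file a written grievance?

11 days after April 13, 2023 is April 24, 2023.
Service was not by mail, so no mail extension applies.
April 24, 2023 is a listed holiday. The next qualifying day is April 25, 2023.

April 25, 2023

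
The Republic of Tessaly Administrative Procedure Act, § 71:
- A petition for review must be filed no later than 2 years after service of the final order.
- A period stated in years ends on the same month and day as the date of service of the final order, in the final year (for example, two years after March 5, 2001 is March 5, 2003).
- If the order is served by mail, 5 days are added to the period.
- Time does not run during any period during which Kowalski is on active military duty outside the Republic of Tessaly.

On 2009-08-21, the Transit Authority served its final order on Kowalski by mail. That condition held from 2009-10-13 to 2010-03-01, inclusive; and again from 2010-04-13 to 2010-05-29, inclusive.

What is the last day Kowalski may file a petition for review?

February 29, 2012

2 years after 2009-08-21 is August 21, 2011.
Service was by mail, adding 5 days: August 21, 2011 + 5 days = August 26, 2011.
From October 13, 2009 through March 1, 2010 inclusive is 140 days; tolling adds 140 days: August 26, 2011 + 140 days = January 13, 2012.
From April 13, 2010 through May 29, 2010 inclusive is 47 days; tolling adds 47 days: January 13, 2012 + 47 days = February 29, 2012.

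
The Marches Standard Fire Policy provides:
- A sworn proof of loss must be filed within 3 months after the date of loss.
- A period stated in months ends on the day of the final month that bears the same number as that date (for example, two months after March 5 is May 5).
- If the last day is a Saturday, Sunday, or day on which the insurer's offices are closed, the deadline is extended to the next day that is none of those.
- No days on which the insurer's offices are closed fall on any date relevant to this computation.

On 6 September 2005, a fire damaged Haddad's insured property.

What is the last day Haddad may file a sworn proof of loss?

December 6, 2005

3 months after 6 September 2005 is December 6, 2005.
December 6, 2005 is a Tuesday and not a day on which the insurer's offices are closed, so no extension applies.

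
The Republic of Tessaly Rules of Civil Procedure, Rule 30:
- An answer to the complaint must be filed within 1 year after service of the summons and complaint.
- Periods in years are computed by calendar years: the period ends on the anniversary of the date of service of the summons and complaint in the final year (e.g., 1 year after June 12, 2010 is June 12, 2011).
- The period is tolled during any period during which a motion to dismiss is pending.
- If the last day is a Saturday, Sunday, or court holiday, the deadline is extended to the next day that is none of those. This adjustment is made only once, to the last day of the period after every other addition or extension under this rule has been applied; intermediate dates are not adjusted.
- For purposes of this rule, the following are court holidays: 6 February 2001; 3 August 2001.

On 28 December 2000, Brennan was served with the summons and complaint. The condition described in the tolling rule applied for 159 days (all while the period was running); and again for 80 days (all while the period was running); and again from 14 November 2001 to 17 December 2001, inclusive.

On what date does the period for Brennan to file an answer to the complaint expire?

1 year after 28 December 2000 is December 28, 2001.
Tolling adds 159 days: December 28, 2001 + 159 days = June 5, 2002.
Tolling adds 80 days: June 5, 2002 + 80 days = August 24, 2002.
From November 14, 2001 through December 17, 2001 inclusive is 34 days; tolling adds 34 days: August 24, 2002 + 34 days = September 27, 2002.
September 27, 2002 is a Friday and not a court holiday, so no extension applies.

September 27, 2002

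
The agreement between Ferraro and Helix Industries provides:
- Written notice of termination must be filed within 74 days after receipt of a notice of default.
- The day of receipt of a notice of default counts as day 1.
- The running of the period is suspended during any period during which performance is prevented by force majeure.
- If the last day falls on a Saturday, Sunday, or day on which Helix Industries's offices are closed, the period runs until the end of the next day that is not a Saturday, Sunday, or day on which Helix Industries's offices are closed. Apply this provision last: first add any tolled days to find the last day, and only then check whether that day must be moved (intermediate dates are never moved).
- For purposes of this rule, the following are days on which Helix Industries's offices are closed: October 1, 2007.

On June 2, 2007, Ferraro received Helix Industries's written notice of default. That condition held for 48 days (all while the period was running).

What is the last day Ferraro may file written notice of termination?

October 2, 2007

Counting June 2, 2007 as day 1, day 74 is August 14, 2007.
Tolling adds 48 days: August 14, 2007 + 48 days = October 1, 2007.
October 1, 2007 is a listed holiday. The next qualifying day is October 2, 2007.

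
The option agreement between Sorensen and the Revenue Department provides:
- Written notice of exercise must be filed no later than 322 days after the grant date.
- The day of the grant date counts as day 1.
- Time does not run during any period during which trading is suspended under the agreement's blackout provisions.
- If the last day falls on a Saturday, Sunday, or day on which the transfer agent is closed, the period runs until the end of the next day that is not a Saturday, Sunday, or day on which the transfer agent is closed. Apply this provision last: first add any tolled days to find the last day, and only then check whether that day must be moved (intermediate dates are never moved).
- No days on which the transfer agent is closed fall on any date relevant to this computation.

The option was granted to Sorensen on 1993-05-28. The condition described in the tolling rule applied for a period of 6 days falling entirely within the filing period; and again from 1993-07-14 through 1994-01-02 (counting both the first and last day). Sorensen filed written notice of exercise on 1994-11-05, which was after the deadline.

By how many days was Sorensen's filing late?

Counting 1993-05-28 as day 1, day 322 is April 14, 1994.
Tolling adds 6 days: April 14, 1994 + 6 days = April 20, 1994.
From July 14, 1993 through January 2, 1994 inclusive is 173 days; tolling adds 173 days: April 20, 1994 + 173 days = October 10, 1994.
October 10, 1994 is a Monday and not a day on which the transfer agent is closed, so no extension applies.
The deadline is October 10, 1994; from October 10, 1994 to November 5, 1994 is 26 days.

26 days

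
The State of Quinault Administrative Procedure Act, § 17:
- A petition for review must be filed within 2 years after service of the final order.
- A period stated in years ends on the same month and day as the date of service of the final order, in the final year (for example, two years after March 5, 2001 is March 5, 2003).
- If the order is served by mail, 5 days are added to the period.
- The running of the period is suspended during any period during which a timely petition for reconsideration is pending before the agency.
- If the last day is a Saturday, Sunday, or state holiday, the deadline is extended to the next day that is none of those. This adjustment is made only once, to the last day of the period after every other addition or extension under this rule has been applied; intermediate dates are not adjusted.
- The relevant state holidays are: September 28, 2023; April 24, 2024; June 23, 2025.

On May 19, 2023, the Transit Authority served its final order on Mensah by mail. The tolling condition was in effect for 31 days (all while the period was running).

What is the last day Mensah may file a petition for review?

June 24, 2025

2 years after May 19, 2023 is May 19, 2025.
Service was by mail, adding 5 days: May 19, 2025 + 5 days = May 24, 2025.
Tolling adds 31 days: May 24, 2025 + 31 days = June 24, 2025.
June 24, 2025 is a Tuesday and not a state holiday, so no extension applies.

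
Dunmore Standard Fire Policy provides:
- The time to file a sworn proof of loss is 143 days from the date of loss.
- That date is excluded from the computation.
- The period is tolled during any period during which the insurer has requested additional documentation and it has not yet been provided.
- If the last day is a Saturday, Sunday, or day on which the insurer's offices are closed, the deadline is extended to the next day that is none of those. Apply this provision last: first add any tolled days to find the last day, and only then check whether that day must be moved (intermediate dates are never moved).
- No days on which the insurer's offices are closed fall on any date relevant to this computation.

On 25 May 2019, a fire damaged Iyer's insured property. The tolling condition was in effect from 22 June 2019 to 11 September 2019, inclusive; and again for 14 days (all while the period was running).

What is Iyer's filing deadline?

January 20, 2020

143 days after 25 May 2019 is October 15, 2019.
From June 22, 2019 through September 11, 2019 inclusive is 82 days; tolling adds 82 days: October 15, 2019 + 82 days = January 5, 2020.
Tolling adds 14 days: January 5, 2020 + 14 days = January 19, 2020.
January 19, 2020 is Sunday. The next qualifying day is January 20, 2020.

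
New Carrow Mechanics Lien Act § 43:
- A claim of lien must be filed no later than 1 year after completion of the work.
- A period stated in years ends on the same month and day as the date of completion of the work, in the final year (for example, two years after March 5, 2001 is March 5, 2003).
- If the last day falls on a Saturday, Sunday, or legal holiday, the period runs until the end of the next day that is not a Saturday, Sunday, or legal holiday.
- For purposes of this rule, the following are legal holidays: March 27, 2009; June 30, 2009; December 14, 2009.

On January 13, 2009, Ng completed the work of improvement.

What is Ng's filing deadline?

January 13, 2010

1 year after January 13, 2009 is January 13, 2010.
January 13, 2010 is a Wednesday and not a legal holiday, so no extension applies.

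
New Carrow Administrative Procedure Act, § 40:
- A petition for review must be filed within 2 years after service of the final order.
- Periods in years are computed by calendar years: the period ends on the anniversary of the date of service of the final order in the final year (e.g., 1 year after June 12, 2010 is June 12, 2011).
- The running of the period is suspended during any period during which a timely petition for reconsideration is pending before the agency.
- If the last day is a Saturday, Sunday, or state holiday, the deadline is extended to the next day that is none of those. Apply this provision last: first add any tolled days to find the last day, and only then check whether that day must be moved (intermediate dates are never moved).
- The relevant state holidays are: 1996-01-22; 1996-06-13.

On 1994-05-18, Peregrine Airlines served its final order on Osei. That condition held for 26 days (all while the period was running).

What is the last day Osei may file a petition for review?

2 years after 1994-05-18 is May 18, 1996.
Tolling adds 26 days: May 18, 1996 + 26 days = June 13, 1996.
June 13, 1996 is a listed holiday. The next qualifying day is June 14, 1996.

June 14, 1996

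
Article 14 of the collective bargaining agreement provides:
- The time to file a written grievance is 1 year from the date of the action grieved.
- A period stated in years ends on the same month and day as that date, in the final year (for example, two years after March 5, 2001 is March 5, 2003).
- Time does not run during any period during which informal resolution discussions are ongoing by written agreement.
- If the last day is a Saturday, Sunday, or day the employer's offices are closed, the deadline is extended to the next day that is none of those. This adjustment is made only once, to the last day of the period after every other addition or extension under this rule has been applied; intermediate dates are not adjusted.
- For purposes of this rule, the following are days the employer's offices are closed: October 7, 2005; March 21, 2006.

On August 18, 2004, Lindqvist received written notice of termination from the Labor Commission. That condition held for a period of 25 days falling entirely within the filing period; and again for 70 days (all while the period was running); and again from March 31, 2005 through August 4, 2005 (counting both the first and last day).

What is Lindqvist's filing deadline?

March 28, 2006

1 year after August 18, 2004 is August 18, 2005.
Tolling adds 25 days: August 18, 2005 + 25 days = September 12, 2005.
Tolling adds 70 days: September 12, 2005 + 70 days = November 21, 2005.
From March 31, 2005 through August 4, 2005 inclusive is 127 days; tolling adds 127 days: November 21, 2005 + 127 days = March 28, 2006.
March 28, 2006 is a Tuesday and not a day the employer's offices are closed, so no extension applies.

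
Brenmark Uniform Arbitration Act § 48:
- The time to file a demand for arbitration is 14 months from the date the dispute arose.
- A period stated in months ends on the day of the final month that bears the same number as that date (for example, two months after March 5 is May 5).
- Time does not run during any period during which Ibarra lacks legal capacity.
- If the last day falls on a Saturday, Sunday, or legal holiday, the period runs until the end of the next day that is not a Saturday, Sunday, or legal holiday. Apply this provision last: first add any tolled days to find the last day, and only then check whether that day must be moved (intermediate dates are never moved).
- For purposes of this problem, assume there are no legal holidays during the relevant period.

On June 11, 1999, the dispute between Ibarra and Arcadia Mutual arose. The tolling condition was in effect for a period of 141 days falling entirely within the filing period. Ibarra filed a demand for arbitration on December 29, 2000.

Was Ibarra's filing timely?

Yes

14 months after June 11, 1999 is August 11, 2000.
Tolling adds 141 days: August 11, 2000 + 141 days = December 30, 2000.
December 30, 2000 is Saturday; December 31, 2000 is Sunday. The next qualifying day is January 1, 2001.
The deadline is January 1, 2001; the filing on December 29, 2000 is on or before that date.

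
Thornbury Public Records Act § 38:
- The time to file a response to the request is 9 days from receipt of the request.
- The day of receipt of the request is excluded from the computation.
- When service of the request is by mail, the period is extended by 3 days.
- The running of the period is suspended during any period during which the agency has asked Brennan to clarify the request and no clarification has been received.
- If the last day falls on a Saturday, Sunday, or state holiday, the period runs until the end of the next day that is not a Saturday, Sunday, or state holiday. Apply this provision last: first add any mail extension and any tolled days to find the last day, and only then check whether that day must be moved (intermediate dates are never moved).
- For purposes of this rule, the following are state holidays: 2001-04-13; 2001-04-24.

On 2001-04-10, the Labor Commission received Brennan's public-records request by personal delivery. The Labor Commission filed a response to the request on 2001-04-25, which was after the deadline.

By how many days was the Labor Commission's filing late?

9 days after 2001-04-10 is April 19, 2001.
Service was not by mail, so no mail extension applies.
April 19, 2001 is a Thursday and not a state holiday, so no extension applies.
The deadline is April 19, 2001; from April 19, 2001 to April 25, 2001 is 6 days.

6 days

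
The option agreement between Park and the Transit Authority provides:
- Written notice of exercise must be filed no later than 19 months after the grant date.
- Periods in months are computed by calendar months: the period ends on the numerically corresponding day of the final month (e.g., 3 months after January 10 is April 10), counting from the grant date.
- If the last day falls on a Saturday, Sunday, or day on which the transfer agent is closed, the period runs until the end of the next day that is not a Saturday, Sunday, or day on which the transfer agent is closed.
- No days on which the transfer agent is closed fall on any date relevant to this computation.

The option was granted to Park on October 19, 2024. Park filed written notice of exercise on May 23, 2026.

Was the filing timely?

No

19 months after October 19, 2024 is May 19, 2026.
May 19, 2026 is a Tuesday and not a day on which the transfer agent is closed, so no extension applies.
The deadline is May 19, 2026; the filing on May 23, 2026 is after that date.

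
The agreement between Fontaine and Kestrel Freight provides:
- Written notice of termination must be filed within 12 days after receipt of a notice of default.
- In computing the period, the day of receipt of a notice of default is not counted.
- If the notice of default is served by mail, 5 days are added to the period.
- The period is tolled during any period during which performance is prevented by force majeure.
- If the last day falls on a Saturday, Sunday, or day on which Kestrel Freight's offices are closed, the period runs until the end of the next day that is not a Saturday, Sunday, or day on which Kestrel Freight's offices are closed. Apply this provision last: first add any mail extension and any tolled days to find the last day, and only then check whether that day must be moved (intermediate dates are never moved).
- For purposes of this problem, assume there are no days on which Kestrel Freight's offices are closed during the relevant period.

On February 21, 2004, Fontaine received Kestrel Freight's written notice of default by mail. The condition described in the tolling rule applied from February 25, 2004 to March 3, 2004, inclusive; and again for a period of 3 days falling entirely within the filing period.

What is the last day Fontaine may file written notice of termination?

12 days after February 21, 2004 is March 4, 2004.
Service was by mail, adding 5 days: March 4, 2004 + 5 days = March 9, 2004.
From February 25, 2004 through March 3, 2004 inclusive is 8 days; tolling adds 8 days: March 9, 2004 + 8 days = March 17, 2004.
Tolling adds 3 days: March 17, 2004 + 3 days = March 20, 2004.
March 20, 2004 is Saturday; March 21, 2004 is Sunday. The next qualifying day is March 22, 2004.

March 22, 2004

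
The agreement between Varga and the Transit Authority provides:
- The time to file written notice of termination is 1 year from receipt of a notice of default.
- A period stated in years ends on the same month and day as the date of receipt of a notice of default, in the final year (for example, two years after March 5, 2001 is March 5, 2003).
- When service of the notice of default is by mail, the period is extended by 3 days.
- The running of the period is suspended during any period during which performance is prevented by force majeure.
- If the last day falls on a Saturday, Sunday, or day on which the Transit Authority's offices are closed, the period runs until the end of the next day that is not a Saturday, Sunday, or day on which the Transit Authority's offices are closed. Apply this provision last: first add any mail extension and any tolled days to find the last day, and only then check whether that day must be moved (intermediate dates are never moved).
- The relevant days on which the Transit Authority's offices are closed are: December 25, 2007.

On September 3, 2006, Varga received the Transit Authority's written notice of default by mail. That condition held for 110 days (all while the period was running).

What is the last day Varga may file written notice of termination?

December 26, 2007

1 year after September 3, 2006 is September 3, 2007.
Service was by mail, adding 3 days: September 3, 2007 + 3 days = September 6, 2007.
Tolling adds 110 days: September 6, 2007 + 110 days = December 25, 2007.
December 25, 2007 is a listed holiday. The next qualifying day is December 26, 2007.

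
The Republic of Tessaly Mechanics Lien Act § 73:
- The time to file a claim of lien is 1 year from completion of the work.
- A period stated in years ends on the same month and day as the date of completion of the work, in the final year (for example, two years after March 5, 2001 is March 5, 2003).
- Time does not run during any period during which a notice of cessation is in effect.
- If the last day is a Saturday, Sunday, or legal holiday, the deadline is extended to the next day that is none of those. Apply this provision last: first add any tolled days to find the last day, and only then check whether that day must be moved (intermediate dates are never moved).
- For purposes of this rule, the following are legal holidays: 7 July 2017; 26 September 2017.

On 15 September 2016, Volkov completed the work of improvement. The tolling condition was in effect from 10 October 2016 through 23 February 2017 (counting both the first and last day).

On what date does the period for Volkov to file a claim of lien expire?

1 year after 15 September 2016 is September 15, 2017.
From October 10, 2016 through February 23, 2017 inclusive is 137 days; tolling adds 137 days: September 15, 2017 + 137 days = January 30, 2018.
January 30, 2018 is a Tuesday and not a legal holiday, so no extension applies.

January 30, 2018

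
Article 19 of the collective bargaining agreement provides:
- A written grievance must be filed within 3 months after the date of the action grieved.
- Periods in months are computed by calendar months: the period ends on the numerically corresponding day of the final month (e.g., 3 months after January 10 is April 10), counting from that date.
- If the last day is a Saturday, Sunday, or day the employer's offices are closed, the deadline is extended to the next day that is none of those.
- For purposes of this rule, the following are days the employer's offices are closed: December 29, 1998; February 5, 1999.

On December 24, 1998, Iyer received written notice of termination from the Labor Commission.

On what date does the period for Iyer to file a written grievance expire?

March 24, 1999

3 months after December 24, 1998 is March 24, 1999.
March 24, 1999 is a Wednesday and not a day the employer's offices are closed, so no extension applies.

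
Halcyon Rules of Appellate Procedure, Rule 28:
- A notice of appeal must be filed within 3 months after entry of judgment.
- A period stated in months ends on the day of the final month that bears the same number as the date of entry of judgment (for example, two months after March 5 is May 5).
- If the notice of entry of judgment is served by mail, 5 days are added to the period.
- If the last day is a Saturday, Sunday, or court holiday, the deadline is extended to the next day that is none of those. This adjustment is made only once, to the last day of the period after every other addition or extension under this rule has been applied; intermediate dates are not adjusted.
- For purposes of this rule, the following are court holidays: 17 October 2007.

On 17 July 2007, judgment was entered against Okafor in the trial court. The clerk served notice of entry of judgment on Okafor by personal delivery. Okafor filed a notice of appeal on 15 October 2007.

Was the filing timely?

Yes

3 months after 17 July 2007 is October 17, 2007.
Service was not by mail, so no mail extension applies.
October 17, 2007 is a listed holiday. The next qualifying day is October 18, 2007.
The deadline is October 18, 2007; the filing on October 15, 2007 is on or before that date.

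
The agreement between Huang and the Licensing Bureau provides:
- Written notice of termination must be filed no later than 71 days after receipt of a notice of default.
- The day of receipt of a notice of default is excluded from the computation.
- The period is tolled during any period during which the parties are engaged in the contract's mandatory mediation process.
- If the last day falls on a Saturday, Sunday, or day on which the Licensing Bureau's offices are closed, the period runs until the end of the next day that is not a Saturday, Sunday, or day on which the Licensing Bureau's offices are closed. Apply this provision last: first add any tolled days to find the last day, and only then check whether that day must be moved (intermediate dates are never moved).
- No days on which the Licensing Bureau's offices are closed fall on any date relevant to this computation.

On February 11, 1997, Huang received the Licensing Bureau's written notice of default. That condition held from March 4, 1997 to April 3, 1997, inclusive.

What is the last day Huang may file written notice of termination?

71 days after February 11, 1997 is April 23, 1997.
From March 4, 1997 through April 3, 1997 inclusive is 31 days; tolling adds 31 days: April 23, 1997 + 31 days = May 24, 1997.
May 24, 1997 is Saturday; May 25, 1997 is Sunday. The next qualifying day is May 26, 1997.

May 26, 1997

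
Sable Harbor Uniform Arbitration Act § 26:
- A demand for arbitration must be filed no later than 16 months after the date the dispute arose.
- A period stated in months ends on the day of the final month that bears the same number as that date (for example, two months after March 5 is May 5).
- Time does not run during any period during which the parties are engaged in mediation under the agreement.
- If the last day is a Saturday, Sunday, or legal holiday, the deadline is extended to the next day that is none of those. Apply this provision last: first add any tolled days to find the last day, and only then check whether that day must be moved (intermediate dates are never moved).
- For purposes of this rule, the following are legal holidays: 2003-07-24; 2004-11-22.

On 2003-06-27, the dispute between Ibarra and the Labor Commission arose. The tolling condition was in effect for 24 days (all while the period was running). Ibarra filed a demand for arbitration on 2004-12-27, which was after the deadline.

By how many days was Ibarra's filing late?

16 months after 2003-06-27 is October 27, 2004.
Tolling adds 24 days: October 27, 2004 + 24 days = November 20, 2004.
November 20, 2004 is Saturday; November 21, 2004 is Sunday; November 22, 2004 is a listed holiday. The next qualifying day is November 23, 2004.
The deadline is November 23, 2004; from November 23, 2004 to December 27, 2004 is 34 days.

34 days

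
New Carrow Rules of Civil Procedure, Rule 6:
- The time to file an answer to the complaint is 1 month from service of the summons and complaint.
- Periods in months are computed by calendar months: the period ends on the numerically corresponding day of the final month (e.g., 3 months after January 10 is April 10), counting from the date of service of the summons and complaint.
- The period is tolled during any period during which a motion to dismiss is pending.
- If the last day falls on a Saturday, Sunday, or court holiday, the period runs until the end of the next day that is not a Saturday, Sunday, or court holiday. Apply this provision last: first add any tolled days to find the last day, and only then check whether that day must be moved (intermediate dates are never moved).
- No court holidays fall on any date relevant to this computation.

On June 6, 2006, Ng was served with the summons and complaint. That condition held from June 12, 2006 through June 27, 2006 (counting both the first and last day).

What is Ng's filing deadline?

July 24, 2006

1 month after June 6, 2006 is July 6, 2006.
From June 12, 2006 through June 27, 2006 inclusive is 16 days; tolling adds 16 days: July 6, 2006 + 16 days = July 22, 2006.
July 22, 2006 is Saturday; July 23, 2006 is Sunday. The next qualifying day is July 24, 2006.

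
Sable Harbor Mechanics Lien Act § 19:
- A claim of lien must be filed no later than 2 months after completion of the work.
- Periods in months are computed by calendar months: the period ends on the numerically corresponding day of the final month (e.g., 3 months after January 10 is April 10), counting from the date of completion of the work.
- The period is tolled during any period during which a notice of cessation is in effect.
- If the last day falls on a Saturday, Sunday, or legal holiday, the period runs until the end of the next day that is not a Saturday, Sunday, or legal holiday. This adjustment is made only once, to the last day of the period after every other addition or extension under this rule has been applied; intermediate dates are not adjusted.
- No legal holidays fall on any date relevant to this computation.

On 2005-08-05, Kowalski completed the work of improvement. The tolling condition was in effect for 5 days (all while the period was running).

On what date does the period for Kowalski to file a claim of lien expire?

October 10, 2005

2 months after 2005-08-05 is October 5, 2005.
Tolling adds 5 days: October 5, 2005 + 5 days = October 10, 2005.
October 10, 2005 is a Monday and not a legal holiday, so no extension applies.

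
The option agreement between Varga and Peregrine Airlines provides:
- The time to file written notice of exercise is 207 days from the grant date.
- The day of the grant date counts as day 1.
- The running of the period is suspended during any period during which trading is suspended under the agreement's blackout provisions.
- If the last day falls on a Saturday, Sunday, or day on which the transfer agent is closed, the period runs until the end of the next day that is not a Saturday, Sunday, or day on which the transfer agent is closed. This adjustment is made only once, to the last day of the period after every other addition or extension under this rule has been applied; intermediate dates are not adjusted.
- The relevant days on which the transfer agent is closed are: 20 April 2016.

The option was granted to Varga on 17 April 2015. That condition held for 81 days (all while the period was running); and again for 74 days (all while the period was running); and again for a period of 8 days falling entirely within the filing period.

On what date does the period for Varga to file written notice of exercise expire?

April 21, 2016

Counting 17 April 2015 as day 1, day 207 is November 9, 2015.
Tolling adds 81 days: November 9, 2015 + 81 days = January 29, 2016.
Tolling adds 74 days: January 29, 2016 + 74 days = April 12, 2016.
Tolling adds 8 days: April 12, 2016 + 8 days = April 20, 2016.
April 20, 2016 is a listed holiday. The next qualifying day is April 21, 2016.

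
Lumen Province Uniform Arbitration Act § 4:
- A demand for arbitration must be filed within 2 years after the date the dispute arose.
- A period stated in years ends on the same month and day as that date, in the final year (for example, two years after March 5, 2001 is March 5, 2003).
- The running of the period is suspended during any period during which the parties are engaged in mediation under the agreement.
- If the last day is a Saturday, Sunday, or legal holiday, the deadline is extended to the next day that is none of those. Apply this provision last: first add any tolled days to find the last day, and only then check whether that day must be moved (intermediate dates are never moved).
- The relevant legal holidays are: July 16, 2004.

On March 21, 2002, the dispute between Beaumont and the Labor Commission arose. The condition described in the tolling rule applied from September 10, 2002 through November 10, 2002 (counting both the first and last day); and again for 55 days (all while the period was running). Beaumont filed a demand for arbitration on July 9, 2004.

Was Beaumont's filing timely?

Yes

2 years after March 21, 2002 is March 21, 2004.
From September 10, 2002 through November 10, 2002 inclusive is 62 days; tolling adds 62 days: March 21, 2004 + 62 days = May 22, 2004.
Tolling adds 55 days: May 22, 2004 + 55 days = July 16, 2004.
July 16, 2004 is a listed holiday; July 17, 2004 is Saturday; July 18, 2004 is Sunday. The next qualifying day is July 19, 2004.
The deadline is July 19, 2004; the filing on July 9, 2004 is on or before that date.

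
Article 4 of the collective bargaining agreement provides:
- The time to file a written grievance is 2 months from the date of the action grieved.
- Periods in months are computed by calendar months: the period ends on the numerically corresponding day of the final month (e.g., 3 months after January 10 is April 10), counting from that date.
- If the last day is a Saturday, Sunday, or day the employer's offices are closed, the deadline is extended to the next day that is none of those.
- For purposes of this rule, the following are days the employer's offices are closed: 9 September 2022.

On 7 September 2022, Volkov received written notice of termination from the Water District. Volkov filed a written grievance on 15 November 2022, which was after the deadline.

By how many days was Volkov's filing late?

8 days

2 months after 7 September 2022 is November 7, 2022.
November 7, 2022 is a Monday and not a day the employer's offices are closed, so no extension applies.
The deadline is November 7, 2022; from November 7, 2022 to November 15, 2022 is 8 days.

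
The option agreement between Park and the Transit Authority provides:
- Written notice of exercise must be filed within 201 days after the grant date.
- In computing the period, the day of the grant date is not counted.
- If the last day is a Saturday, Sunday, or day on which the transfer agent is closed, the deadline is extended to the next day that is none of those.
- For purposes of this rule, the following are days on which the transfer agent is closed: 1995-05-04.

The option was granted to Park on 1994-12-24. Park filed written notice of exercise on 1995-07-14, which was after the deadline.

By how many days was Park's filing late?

1 day

201 days after 1994-12-24 is July 13, 1995.
July 13, 1995 is a Thursday and not a day on which the transfer agent is closed, so no extension applies.
The deadline is July 13, 1995; from July 13, 1995 to July 14, 1995 is 1 days.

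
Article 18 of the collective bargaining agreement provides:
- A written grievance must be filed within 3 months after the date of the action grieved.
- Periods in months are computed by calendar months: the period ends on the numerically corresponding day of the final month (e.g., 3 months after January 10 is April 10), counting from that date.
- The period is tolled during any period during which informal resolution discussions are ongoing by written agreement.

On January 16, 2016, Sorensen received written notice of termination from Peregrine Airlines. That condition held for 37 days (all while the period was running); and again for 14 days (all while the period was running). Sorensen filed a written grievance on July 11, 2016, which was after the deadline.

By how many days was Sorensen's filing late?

35 days

3 months after January 16, 2016 is April 16, 2016.
Tolling adds 37 days: April 16, 2016 + 37 days = May 23, 2016.
Tolling adds 14 days: May 23, 2016 + 14 days = June 6, 2016.
The deadline is June 6, 2016; from June 6, 2016 to July 11, 2016 is 35 days.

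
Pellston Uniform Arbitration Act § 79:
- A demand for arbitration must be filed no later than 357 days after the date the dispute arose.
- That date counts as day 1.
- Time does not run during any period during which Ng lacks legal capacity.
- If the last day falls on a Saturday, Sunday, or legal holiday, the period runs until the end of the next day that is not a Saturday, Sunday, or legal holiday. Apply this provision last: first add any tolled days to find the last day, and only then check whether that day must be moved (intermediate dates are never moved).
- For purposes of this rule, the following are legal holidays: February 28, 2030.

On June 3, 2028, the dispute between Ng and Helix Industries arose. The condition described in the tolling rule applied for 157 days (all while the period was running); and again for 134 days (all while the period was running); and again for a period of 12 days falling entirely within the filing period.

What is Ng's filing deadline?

March 25, 2030

Counting June 3, 2028 as day 1, day 357 is May 25, 2029.
Tolling adds 157 days: May 25, 2029 + 157 days = October 29, 2029.
Tolling adds 134 days: October 29, 2029 + 134 days = March 12, 2030.
Tolling adds 12 days: March 12, 2030 + 12 days = March 24, 2030.
March 24, 2030 is Sunday. The next qualifying day is March 25, 2030.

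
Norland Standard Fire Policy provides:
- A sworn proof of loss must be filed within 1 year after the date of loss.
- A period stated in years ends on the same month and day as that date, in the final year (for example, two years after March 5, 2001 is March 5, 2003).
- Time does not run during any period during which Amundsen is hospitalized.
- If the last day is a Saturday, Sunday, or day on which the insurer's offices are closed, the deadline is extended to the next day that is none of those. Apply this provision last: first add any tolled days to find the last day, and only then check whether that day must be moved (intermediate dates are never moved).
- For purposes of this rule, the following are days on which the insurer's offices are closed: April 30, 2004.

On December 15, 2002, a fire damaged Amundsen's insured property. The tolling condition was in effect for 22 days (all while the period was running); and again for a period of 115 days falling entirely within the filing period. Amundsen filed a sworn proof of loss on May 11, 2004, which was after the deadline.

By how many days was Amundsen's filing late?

1 year after December 15, 2002 is December 15, 2003.
Tolling adds 22 days: December 15, 2003 + 22 days = January 6, 2004.
Tolling adds 115 days: January 6, 2004 + 115 days = April 30, 2004.
April 30, 2004 is a listed holiday; May 1, 2004 is Saturday; May 2, 2004 is Sunday. The next qualifying day is May 3, 2004.
The deadline is May 3, 2004; from May 3, 2004 to May 11, 2004 is 8 days.

8 days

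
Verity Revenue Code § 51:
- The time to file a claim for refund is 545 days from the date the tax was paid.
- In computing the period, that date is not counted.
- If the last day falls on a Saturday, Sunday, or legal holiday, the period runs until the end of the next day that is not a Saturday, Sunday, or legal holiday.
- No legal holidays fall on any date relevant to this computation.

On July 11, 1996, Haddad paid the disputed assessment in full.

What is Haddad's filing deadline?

545 days after July 11, 1996 is January 7, 1998.
January 7, 1998 is a Wednesday and not a legal holiday, so no extension applies.

January 7, 1998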